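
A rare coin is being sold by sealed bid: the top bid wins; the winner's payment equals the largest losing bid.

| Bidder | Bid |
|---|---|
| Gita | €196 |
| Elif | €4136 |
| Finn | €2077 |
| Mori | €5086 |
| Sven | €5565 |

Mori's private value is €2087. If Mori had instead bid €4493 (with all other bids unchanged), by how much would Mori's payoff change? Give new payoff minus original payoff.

€0

The highest bid among the other bidders is €5565; Mori's bid doesn't change that.
Original bid €5086: Mori is not highest (top rival bid is €5565); payoff €0.
Alternative bid €4493: Mori is not highest (top rival bid is €5565); payoff €0.
Change in payoff = €0 − (€0) = €0.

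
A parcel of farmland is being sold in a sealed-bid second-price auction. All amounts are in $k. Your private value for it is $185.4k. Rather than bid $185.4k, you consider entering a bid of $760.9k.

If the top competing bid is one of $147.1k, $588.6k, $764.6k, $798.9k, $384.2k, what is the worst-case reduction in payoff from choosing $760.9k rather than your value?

$403.2k

$147.1k: same outcome either way → loss $0k.
$588.6k: truthful gives $0k, deviation gives −$403.2k → loss $403.2k.
$764.6k: same outcome either way → loss $0k.
$798.9k: same outcome either way → loss $0k.
$384.2k: truthful gives $0k, deviation gives −$198.8k → loss $198.8k.
Maximum loss: $403.2k.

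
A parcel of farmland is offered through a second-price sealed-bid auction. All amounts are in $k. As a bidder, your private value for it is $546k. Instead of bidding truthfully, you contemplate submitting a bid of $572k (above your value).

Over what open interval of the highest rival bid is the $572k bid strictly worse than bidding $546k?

If the competing bid is below $546k, both bids win at the same price — no difference.
If it is above $572k, both bids lose — no difference.
If it lies strictly between $546k and $572k, bidding your value loses (payoff 0) while bidding $572k wins at a price above your value (payoff negative).
So the deviation strictly hurts on the open interval ($546k, $572k).
In a second-price auction your bid sets only whether you win, not what you pay, so bidding your true value is weakly dominant.

($546k, $572k)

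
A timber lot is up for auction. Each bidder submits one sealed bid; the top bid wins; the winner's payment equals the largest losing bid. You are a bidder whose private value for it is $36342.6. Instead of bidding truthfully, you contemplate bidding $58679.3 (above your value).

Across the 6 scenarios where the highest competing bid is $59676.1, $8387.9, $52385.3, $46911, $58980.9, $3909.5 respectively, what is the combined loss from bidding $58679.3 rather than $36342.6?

$26611.1

The deviation costs you only when the competing bid falls strictly between $36342.6 and $58679.3; elsewhere both bids give the same outcome.
$59676.1: outcomes coincide → loss $0.
$8387.9: outcomes coincide → loss $0.
$52385.3: truthful payoff $0, deviation payoff −$16042.7 → loss $16042.7.
$46911: truthful payoff $0, deviation payoff −$10568.4 → loss $10568.4.
$58980.9: outcomes coincide → loss $0.
$3909.5: outcomes coincide → loss $0.
Total loss = $16042.7 + $10568.4 = $26611.1.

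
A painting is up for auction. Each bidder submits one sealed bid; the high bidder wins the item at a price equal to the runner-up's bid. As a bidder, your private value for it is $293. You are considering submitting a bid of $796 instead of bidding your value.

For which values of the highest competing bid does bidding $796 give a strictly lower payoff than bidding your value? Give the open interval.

($293, $796)

If the competing bid is below $293, both bids win at the same price — no difference.
If it is above $796, both bids lose — no difference.
If it lies strictly between $293 and $796, bidding your value loses (payoff 0) while bidding $796 wins at a price above your value (payoff negative).
So the deviation strictly hurts on the open interval ($293, $796).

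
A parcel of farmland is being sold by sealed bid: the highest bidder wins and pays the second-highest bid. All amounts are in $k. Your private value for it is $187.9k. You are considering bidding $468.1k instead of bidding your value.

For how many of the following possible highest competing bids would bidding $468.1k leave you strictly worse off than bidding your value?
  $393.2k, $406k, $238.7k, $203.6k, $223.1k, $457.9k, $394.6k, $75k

The deviation hurts exactly when the highest competing bid lies strictly between $187.9k and $468.1k — overbidding then wins at a price above your value.
$393.2k: inside the interval → strictly worse (loss $205.3k).
$406k: inside the interval → strictly worse (loss $218.1k).
$238.7k: inside the interval → strictly worse (loss $50.8k).
$203.6k: inside the interval → strictly worse (loss $15.7k).
$223.1k: inside the interval → strictly worse (loss $35.2k).
$457.9k: inside the interval → strictly worse (loss $270k).
$394.6k: inside the interval → strictly worse (loss $206.7k).
$75k: below both → same outcome either way.
Count: 7.

7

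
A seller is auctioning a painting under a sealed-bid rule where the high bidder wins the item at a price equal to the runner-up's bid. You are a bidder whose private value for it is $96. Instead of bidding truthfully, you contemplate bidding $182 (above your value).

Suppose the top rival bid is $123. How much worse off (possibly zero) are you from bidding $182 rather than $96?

$27

Bidding your value $96: you lose (since $96 < $123). Payoff $0.
Bidding $182: you win and pay $123. Payoff $96 − $123 = −$27.
The competing bid $123 lies between your value and your inflated bid, so overbidding wins an item priced above your value.
Loss from deviating = $0 − (−$27) = $27.
Truthful bidding weakly dominates here: raising your bid can only win items priced above your value, and lowering it can only forfeit items priced below.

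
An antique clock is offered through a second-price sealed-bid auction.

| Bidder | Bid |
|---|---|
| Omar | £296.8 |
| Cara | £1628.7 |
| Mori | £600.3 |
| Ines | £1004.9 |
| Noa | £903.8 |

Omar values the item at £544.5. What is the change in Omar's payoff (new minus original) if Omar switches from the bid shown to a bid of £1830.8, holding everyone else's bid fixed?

−£1084.2

The highest bid among the other bidders is £1628.7; Omar's bid doesn't change that.
Original bid £296.8: Omar is not highest (top rival bid is £1628.7); payoff £0.
Alternative bid £1830.8: Omar is highest, pays the top rival bid £1628.7; payoff £544.5 − £1628.7 = −£1084.2.
Change in payoff = −£1084.2 − (£0) = −£1084.2.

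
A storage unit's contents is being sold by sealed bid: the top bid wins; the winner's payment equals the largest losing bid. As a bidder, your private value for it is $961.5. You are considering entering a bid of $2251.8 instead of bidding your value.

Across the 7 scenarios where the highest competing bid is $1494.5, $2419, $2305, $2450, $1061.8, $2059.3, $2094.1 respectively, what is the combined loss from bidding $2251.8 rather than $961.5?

The deviation costs you only when the competing bid falls strictly between $961.5 and $2251.8; elsewhere both bids give the same outcome.
$1494.5: truthful payoff $0, deviation payoff −$533 → loss $533.
$2419: outcomes coincide → loss $0.
$2305: outcomes coincide → loss $0.
$2450: outcomes coincide → loss $0.
$1061.8: truthful payoff $0, deviation payoff −$100.3 → loss $100.3.
$2059.3: truthful payoff $0, deviation payoff −$1097.8 → loss $1097.8.
$2094.1: truthful payoff $0, deviation payoff −$1132.6 → loss $1132.6.
Total loss = $533 + $100.3 + $1097.8 + $1132.6 = $2863.7.
In a second-price auction your bid sets only whether you win, not what you pay, so bidding your true value is weakly dominant.

$2863.7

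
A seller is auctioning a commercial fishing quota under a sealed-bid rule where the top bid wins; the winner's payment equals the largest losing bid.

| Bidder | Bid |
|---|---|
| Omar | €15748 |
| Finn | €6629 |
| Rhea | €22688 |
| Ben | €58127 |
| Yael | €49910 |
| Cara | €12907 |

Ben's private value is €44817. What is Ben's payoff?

−€5093

Highest bid: Ben at €58127, so Ben wins.
Second-highest bid: Yael at €49910 — that is the price the winner pays.
Ben's payoff = value − price = €44817 − €49910 = −€5093.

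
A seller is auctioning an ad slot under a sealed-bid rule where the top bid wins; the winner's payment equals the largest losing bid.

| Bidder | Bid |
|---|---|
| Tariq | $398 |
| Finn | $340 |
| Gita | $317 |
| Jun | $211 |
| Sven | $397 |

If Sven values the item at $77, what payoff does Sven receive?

$0

Highest bid: Tariq at $398, so Tariq wins.
Second-highest bid: Sven at $397 — that is the price the winner pays.
Sven did not win, so Sven pays nothing and receives nothing: payoff $0.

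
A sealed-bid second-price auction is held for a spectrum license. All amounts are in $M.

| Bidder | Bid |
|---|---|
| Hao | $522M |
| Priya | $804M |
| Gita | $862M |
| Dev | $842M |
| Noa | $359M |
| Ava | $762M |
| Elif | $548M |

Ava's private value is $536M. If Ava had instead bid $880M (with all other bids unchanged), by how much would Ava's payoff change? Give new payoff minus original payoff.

−$326M

The highest bid among the other bidders is $862M; Ava's bid doesn't change that.
Original bid $762M: Ava is not highest (top rival bid is $862M); payoff $0M.
Alternative bid $880M: Ava is highest, pays the top rival bid $862M; payoff $536M − $862M = −$326M.
Change in payoff = −$326M − ($0M) = −$326M.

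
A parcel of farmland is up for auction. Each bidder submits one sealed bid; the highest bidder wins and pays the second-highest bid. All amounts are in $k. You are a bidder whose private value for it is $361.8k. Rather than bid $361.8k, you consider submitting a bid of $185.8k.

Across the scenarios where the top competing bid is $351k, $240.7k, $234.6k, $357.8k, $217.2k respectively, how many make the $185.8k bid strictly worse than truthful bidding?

5

The deviation hurts exactly when the highest competing bid lies strictly between $185.8k and $361.8k — underbidding then forfeits a profitable win.
$351k: inside the interval → strictly worse (loss $10.8k).
$240.7k: inside the interval → strictly worse (loss $121.1k).
$234.6k: inside the interval → strictly worse (loss $127.2k).
$357.8k: inside the interval → strictly worse (loss $4k).
$217.2k: inside the interval → strictly worse (loss $144.6k).
Count: 5.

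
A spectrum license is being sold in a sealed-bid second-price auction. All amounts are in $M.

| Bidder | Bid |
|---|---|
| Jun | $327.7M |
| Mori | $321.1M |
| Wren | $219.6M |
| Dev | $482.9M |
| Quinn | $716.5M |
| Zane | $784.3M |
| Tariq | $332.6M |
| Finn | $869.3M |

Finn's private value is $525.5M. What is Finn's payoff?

Highest bid: Finn at $869.3M, so Finn wins.
Second-highest bid: Zane at $784.3M — that is the price the winner pays.
Finn's payoff = value − price = $525.5M − $784.3M = −$258.8M.

−$258.8M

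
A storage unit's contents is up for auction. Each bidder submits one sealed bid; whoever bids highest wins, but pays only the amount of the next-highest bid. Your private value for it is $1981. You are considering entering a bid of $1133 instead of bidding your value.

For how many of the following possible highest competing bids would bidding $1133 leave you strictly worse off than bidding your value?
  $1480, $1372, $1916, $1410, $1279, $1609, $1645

7

The deviation hurts exactly when the highest competing bid lies strictly between $1133 and $1981 — underbidding then forfeits a profitable win.
$1480: inside the interval → strictly worse (loss $501).
$1372: inside the interval → strictly worse (loss $609).
$1916: inside the interval → strictly worse (loss $65).
$1410: inside the interval → strictly worse (loss $571).
$1279: inside the interval → strictly worse (loss $702).
$1609: inside the interval → strictly worse (loss $372).
$1645: inside the interval → strictly worse (loss $336).
Count: 7.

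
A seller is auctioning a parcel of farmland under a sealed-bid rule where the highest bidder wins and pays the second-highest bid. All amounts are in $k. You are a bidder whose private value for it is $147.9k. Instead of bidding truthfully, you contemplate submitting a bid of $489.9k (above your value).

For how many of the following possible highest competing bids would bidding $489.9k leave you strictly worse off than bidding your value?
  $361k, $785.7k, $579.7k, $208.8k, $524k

The deviation hurts exactly when the highest competing bid lies strictly between $147.9k and $489.9k — overbidding then wins at a price above your value.
$361k: inside the interval → strictly worse (loss $213.1k).
$785.7k: above both → same outcome either way.
$579.7k: above both → same outcome either way.
$208.8k: inside the interval → strictly worse (loss $60.9k).
$524k: above both → same outcome either way.
Count: 2.

2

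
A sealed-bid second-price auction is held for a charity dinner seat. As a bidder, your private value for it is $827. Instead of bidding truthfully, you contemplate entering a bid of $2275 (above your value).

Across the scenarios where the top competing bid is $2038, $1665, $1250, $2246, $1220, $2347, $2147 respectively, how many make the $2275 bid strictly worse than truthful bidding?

The deviation hurts exactly when the highest competing bid lies strictly between $827 and $2275 — overbidding then wins at a price above your value.
$2038: inside the interval → strictly worse (loss $1211).
$1665: inside the interval → strictly worse (loss $838).
$1250: inside the interval → strictly worse (loss $423).
$2246: inside the interval → strictly worse (loss $1419).
$1220: inside the interval → strictly worse (loss $393).
$2347: above both → same outcome either way.
$2147: inside the interval → strictly worse (loss $1320).
Count: 6.

6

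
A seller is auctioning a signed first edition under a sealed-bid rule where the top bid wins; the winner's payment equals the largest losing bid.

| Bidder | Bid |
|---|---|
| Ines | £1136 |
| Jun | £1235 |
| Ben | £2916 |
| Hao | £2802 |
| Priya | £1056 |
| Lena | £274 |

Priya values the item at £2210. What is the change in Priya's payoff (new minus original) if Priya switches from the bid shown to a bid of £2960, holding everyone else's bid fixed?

The highest bid among the other bidders is £2916; Priya's bid doesn't change that.
Original bid £1056: Priya is not highest (top rival bid is £2916); payoff £0.
Alternative bid £2960: Priya is highest, pays the top rival bid £2916; payoff £2210 − £2916 = −£706.
Change in payoff = −£706 − (£0) = −£706.

−£706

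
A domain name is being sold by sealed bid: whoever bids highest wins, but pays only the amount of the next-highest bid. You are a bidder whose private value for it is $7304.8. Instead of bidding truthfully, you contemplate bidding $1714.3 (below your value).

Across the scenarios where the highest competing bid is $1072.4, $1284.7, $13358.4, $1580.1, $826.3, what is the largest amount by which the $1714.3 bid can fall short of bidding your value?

$1072.4: same outcome either way → loss $0.
$1284.7: same outcome either way → loss $0.
$13358.4: same outcome either way → loss $0.
$1580.1: same outcome either way → loss $0.
$826.3: same outcome either way → loss $0.
Maximum loss: $0.

$0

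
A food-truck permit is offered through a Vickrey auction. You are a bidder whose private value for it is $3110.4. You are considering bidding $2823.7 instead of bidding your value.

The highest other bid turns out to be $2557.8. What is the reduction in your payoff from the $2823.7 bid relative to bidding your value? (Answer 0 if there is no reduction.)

Bidding your value $3110.4: you win (since $3110.4 > $2557.8) and pay $2557.8. Payoff $552.6.
Bidding $2823.7: you win and pay $2557.8. Payoff $3110.4 − $2557.8 = $552.6.
Difference = $552.6 − $552.6 = $0; both bids lead to the same outcome because the competing bid is below both your value and your alternative bid.

$0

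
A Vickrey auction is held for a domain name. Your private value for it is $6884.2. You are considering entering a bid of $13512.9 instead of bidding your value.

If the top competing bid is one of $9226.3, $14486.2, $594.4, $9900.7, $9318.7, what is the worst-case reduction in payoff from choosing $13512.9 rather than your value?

$3016.5

$9226.3: truthful gives $0, deviation gives −$2342.1 → loss $2342.1.
$14486.2: same outcome either way → loss $0.
$594.4: same outcome either way → loss $0.
$9900.7: truthful gives $0, deviation gives −$3016.5 → loss $3016.5.
$9318.7: truthful gives $0, deviation gives −$2434.5 → loss $2434.5.
Maximum loss: $3016.5.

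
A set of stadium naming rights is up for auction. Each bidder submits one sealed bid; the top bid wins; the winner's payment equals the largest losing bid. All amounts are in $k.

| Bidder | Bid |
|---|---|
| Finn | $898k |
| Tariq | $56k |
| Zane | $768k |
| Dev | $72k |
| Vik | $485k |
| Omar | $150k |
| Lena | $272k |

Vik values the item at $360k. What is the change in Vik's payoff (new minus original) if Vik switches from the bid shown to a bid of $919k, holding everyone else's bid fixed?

The highest bid among the other bidders is $898k; Vik's bid doesn't change that.
Original bid $485k: Vik is not highest (top rival bid is $898k); payoff $0k.
Alternative bid $919k: Vik is highest, pays the top rival bid $898k; payoff $360k − $898k = −$538k.
Change in payoff = −$538k − ($0k) = −$538k.

−$538k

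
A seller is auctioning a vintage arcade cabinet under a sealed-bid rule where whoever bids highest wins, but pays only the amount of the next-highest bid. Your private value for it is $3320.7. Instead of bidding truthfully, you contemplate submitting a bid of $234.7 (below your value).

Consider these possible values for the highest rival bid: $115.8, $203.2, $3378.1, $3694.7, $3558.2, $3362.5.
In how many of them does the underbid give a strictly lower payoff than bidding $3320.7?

The deviation hurts exactly when the highest competing bid lies strictly between $234.7 and $3320.7 — underbidding then forfeits a profitable win.
$115.8: below both → same outcome either way.
$203.2: below both → same outcome either way.
$3378.1: above both → same outcome either way.
$3694.7: above both → same outcome either way.
$3558.2: above both → same outcome either way.
$3362.5: above both → same outcome either way.
Count: 0.

0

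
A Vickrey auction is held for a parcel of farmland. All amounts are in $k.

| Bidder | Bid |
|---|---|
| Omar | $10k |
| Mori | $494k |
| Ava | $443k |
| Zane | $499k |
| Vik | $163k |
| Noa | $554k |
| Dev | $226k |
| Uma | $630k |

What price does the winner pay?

$554k

Highest bid: Uma at $630k, so Uma wins.
Second-highest bid: Noa at $554k — that is the price the winner pays.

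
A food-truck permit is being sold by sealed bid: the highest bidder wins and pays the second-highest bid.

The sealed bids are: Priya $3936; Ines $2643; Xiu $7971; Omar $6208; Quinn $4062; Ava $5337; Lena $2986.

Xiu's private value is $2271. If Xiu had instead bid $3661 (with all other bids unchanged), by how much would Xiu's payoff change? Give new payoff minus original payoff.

$3937

The highest bid among the other bidders is $6208; Xiu's bid doesn't change that.
Original bid $7971: Xiu is highest, pays the top rival bid $6208; payoff $2271 − $6208 = −$3937.
Alternative bid $3661: Xiu is not highest (top rival bid is $6208); payoff $0.
Change in payoff = $0 − (−$3937) = $3937.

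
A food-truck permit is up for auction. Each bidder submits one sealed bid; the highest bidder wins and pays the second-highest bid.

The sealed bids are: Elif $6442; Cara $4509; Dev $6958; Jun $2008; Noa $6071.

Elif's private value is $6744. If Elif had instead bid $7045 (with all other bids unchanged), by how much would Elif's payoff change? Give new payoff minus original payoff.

−$214

The highest bid among the other bidders is $6958; Elif's bid doesn't change that.
Original bid $6442: Elif is not highest (top rival bid is $6958); payoff $0.
Alternative bid $7045: Elif is highest, pays the top rival bid $6958; payoff $6744 − $6958 = −$214.
Change in payoff = −$214 − ($0) = −$214.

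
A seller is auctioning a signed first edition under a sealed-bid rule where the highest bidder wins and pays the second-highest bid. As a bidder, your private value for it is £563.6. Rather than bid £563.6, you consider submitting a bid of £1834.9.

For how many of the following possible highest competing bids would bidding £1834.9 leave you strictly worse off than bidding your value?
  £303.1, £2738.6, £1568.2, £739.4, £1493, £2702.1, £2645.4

3

The deviation hurts exactly when the highest competing bid lies strictly between £563.6 and £1834.9 — overbidding then wins at a price above your value.
£303.1: below both → same outcome either way.
£2738.6: above both → same outcome either way.
£1568.2: inside the interval → strictly worse (loss £1004.6).
£739.4: inside the interval → strictly worse (loss £175.8).
£1493: inside the interval → strictly worse (loss £929.4).
£2702.1: above both → same outcome either way.
£2645.4: above both → same outcome either way.
Count: 3.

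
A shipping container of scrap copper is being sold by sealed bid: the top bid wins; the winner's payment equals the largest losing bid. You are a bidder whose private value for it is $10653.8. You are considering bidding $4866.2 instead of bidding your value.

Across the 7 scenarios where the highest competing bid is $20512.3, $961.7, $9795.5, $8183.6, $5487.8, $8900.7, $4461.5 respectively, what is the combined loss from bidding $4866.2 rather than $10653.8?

$10247.6

The deviation costs you only when the competing bid falls strictly between $4866.2 and $10653.8; elsewhere both bids give the same outcome.
$20512.3: outcomes coincide → loss $0.
$961.7: outcomes coincide → loss $0.
$9795.5: truthful payoff $858.3, deviation payoff $0 → loss $858.3.
$8183.6: truthful payoff $2470.2, deviation payoff $0 → loss $2470.2.
$5487.8: truthful payoff $5166, deviation payoff $0 → loss $5166.
$8900.7: truthful payoff $1753.1, deviation payoff $0 → loss $1753.1.
$4461.5: outcomes coincide → loss $0.
Total loss = $858.3 + $2470.2 + $5166 + $1753.1 = $10247.6.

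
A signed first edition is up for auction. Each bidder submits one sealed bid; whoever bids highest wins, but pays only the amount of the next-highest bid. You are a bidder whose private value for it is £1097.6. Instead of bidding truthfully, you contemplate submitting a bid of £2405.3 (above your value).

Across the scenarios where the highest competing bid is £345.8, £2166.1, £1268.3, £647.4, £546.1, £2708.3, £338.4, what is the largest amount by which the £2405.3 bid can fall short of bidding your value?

£1068.5

£345.8: same outcome either way → loss £0.
£2166.1: truthful gives £0, deviation gives −£1068.5 → loss £1068.5.
£1268.3: truthful gives £0, deviation gives −£170.7 → loss £170.7.
£647.4: same outcome either way → loss £0.
£546.1: same outcome either way → loss £0.
£2708.3: same outcome either way → loss £0.
£338.4: same outcome either way → loss £0.
Maximum loss: £1068.5.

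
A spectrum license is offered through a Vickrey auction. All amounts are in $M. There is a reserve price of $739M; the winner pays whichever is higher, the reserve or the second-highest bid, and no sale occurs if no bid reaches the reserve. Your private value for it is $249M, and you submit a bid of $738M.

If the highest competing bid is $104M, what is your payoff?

$0M

Your bid $738M is the highest bid but falls below the reserve $739M, so the item goes unsold. Payoff $0M.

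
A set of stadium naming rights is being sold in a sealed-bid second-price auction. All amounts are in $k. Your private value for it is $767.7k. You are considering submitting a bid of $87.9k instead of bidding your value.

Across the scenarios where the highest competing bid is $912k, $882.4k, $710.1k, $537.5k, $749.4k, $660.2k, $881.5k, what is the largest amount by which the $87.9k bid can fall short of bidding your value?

$230.2k

$912k: same outcome either way → loss $0k.
$882.4k: same outcome either way → loss $0k.
$710.1k: truthful gives $57.6k, deviation gives $0k → loss $57.6k.
$537.5k: truthful gives $230.2k, deviation gives $0k → loss $230.2k.
$749.4k: truthful gives $18.3k, deviation gives $0k → loss $18.3k.
$660.2k: truthful gives $107.5k, deviation gives $0k → loss $107.5k.
$881.5k: same outcome either way → loss $0k.
Maximum loss: $230.2k.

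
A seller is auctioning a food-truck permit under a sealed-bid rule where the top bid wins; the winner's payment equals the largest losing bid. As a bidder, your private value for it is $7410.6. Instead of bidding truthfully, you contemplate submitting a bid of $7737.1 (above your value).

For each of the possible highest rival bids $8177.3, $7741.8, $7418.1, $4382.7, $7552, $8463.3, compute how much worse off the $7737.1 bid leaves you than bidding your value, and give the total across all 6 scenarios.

The deviation costs you only when the competing bid falls strictly between $7410.6 and $7737.1; elsewhere both bids give the same outcome.
$8177.3: outcomes coincide → loss $0.
$7741.8: outcomes coincide → loss $0.
$7418.1: truthful payoff $0, deviation payoff −$7.5 → loss $7.5.
$4382.7: outcomes coincide → loss $0.
$7552: truthful payoff $0, deviation payoff −$141.4 → loss $141.4.
$8463.3: outcomes coincide → loss $0.
Total loss = $7.5 + $141.4 = $148.9.

$148.9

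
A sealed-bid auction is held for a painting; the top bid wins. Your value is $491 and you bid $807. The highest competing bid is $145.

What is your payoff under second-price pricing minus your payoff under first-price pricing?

$662

You have the highest bid, so you win under either rule.
Second-price: pay $145 → payoff $346.
First-price: pay your own bid $807 → payoff −$316.
Difference = $346 − (−$316) = $662.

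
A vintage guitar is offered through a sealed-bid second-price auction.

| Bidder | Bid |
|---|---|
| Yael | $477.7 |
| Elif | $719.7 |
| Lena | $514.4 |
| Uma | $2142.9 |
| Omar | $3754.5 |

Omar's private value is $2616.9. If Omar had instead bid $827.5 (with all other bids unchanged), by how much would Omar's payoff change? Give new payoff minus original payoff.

−$474

The highest bid among the other bidders is $2142.9; Omar's bid doesn't change that.
Original bid $3754.5: Omar is highest, pays the top rival bid $2142.9; payoff $2616.9 − $2142.9 = $474.
Alternative bid $827.5: Omar is not highest (top rival bid is $2142.9); payoff $0.
Change in payoff = $0 − ($474) = −$474.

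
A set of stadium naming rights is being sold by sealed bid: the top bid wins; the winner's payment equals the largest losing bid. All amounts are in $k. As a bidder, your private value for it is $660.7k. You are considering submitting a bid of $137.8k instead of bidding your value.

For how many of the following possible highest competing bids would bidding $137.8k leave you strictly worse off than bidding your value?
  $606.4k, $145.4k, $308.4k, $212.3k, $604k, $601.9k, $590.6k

7

The deviation hurts exactly when the highest competing bid lies strictly between $137.8k and $660.7k — underbidding then forfeits a profitable win.
$606.4k: inside the interval → strictly worse (loss $54.3k).
$145.4k: inside the interval → strictly worse (loss $515.3k).
$308.4k: inside the interval → strictly worse (loss $352.3k).
$212.3k: inside the interval → strictly worse (loss $448.4k).
$604k: inside the interval → strictly worse (loss $56.7k).
$601.9k: inside the interval → strictly worse (loss $58.8k).
$590.6k: inside the interval → strictly worse (loss $70.1k).
Count: 7.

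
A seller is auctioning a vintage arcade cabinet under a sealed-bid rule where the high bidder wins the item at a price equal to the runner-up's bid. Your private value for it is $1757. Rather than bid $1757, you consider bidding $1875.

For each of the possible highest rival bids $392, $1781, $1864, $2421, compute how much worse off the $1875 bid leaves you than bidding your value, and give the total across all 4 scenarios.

The deviation costs you only when the competing bid falls strictly between $1757 and $1875; elsewhere both bids give the same outcome.
$392: outcomes coincide → loss $0.
$1781: truthful payoff $0, deviation payoff −$24 → loss $24.
$1864: truthful payoff $0, deviation payoff −$107 → loss $107.
$2421: outcomes coincide → loss $0.
Total loss = $24 + $107 = $131.

$131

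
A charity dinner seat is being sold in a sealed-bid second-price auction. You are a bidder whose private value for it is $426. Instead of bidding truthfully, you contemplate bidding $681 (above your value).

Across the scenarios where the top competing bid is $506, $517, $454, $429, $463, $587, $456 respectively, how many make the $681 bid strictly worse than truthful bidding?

The deviation hurts exactly when the highest competing bid lies strictly between $426 and $681 — overbidding then wins at a price above your value.
$506: inside the interval → strictly worse (loss $80).
$517: inside the interval → strictly worse (loss $91).
$454: inside the interval → strictly worse (loss $28).
$429: inside the interval → strictly worse (loss $3).
$463: inside the interval → strictly worse (loss $37).
$587: inside the interval → strictly worse (loss $161).
$456: inside the interval → strictly worse (loss $30).
Count: 7.

7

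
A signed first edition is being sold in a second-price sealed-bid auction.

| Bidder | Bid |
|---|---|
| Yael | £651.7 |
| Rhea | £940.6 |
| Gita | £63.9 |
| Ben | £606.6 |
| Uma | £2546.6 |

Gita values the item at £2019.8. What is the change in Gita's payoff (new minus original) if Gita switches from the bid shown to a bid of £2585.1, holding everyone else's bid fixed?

−£526.8

The highest bid among the other bidders is £2546.6; Gita's bid doesn't change that.
Original bid £63.9: Gita is not highest (top rival bid is £2546.6); payoff £0.
Alternative bid £2585.1: Gita is highest, pays the top rival bid £2546.6; payoff £2019.8 − £2546.6 = −£526.8.
Change in payoff = −£526.8 − (£0) = −£526.8.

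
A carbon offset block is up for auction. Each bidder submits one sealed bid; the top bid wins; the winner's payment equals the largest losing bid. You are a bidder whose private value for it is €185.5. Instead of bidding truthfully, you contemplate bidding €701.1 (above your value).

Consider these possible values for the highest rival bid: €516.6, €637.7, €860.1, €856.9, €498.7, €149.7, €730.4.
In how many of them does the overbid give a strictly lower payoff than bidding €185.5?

The deviation hurts exactly when the highest competing bid lies strictly between €185.5 and €701.1 — overbidding then wins at a price above your value.
€516.6: inside the interval → strictly worse (loss €331.1).
€637.7: inside the interval → strictly worse (loss €452.2).
€860.1: above both → same outcome either way.
€856.9: above both → same outcome either way.
€498.7: inside the interval → strictly worse (loss €313.2).
€149.7: below both → same outcome either way.
€730.4: above both → same outcome either way.
Count: 3.

3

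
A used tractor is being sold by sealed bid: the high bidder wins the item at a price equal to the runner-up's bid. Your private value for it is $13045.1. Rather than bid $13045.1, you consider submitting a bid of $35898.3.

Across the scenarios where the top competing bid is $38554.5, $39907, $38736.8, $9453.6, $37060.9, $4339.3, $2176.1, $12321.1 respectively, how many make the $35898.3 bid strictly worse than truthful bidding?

0

The deviation hurts exactly when the highest competing bid lies strictly between $13045.1 and $35898.3 — overbidding then wins at a price above your value.
$38554.5: above both → same outcome either way.
$39907: above both → same outcome either way.
$38736.8: above both → same outcome either way.
$9453.6: below both → same outcome either way.
$37060.9: above both → same outcome either way.
$4339.3: below both → same outcome either way.
$2176.1: below both → same outcome either way.
$12321.1: below both → same outcome either way.
Count: 0.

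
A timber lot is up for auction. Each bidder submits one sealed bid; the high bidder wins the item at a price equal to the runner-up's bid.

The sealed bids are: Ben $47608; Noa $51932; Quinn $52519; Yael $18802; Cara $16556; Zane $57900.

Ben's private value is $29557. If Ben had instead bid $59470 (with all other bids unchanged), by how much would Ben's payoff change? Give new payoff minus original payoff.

−$28343

The highest bid among the other bidders is $57900; Ben's bid doesn't change that.
Original bid $47608: Ben is not highest (top rival bid is $57900); payoff $0.
Alternative bid $59470: Ben is highest, pays the top rival bid $57900; payoff $29557 − $57900 = −$28343.
Change in payoff = −$28343 − ($0) = −$28343.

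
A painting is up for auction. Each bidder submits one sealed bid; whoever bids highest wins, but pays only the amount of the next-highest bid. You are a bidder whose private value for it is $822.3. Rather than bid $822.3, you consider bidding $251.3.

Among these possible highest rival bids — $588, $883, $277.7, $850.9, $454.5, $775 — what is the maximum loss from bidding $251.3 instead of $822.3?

$588: truthful gives $234.3, deviation gives $0 → loss $234.3.
$883: same outcome either way → loss $0.
$277.7: truthful gives $544.6, deviation gives $0 → loss $544.6.
$850.9: same outcome either way → loss $0.
$454.5: truthful gives $367.8, deviation gives $0 → loss $367.8.
$775: truthful gives $47.3, deviation gives $0 → loss $47.3.
Maximum loss: $544.6.

$544.6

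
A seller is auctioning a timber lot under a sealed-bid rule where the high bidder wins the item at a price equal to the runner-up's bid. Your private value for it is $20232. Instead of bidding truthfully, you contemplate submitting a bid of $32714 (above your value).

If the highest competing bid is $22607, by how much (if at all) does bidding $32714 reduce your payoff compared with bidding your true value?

$2375

Bidding your value $20232: you lose (since $20232 < $22607). Payoff $0.
Bidding $32714: you win and pay $22607. Payoff $20232 − $22607 = −$2375.
The competing bid $22607 lies between your value and your inflated bid, so overbidding wins an item priced above your value.
Loss from deviating = $0 − (−$2375) = $2375.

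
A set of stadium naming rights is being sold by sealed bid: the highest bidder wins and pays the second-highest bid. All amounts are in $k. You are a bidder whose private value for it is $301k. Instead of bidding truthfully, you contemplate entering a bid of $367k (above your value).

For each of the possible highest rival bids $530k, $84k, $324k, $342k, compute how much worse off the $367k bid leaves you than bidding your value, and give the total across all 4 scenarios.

The deviation costs you only when the competing bid falls strictly between $301k and $367k; elsewhere both bids give the same outcome.
$530k: outcomes coincide → loss $0k.
$84k: outcomes coincide → loss $0k.
$324k: truthful payoff $0k, deviation payoff −$23k → loss $23k.
$342k: truthful payoff $0k, deviation payoff −$41k → loss $41k.
Total loss = $23k + $41k = $64k.

$64k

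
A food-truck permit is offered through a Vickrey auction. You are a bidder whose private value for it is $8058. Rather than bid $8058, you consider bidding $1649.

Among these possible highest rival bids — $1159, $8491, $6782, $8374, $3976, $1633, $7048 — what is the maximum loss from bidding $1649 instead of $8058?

$4082

$1159: same outcome either way → loss $0.
$8491: same outcome either way → loss $0.
$6782: truthful gives $1276, deviation gives $0 → loss $1276.
$8374: same outcome either way → loss $0.
$3976: truthful gives $4082, deviation gives $0 → loss $4082.
$1633: same outcome either way → loss $0.
$7048: truthful gives $1010, deviation gives $0 → loss $1010.
Maximum loss: $4082.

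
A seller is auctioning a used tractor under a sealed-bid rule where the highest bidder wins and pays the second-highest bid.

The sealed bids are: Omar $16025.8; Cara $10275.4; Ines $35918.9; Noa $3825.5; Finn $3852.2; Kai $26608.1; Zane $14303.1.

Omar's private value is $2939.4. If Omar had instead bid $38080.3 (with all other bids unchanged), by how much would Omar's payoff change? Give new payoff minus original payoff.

−$32979.5

The highest bid among the other bidders is $35918.9; Omar's bid doesn't change that.
Original bid $16025.8: Omar is not highest (top rival bid is $35918.9); payoff $0.
Alternative bid $38080.3: Omar is highest, pays the top rival bid $35918.9; payoff $2939.4 − $35918.9 = −$32979.5.
Change in payoff = −$32979.5 − ($0) = −$32979.5.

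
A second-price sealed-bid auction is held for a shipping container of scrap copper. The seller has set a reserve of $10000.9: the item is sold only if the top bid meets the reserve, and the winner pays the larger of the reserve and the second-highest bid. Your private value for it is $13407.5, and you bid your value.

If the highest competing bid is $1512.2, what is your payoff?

$3406.6

Your bid $13407.5 is the highest and exceeds the reserve.
Price = max(second-highest bid, reserve) = max($1512.2, $10000.9) = $10000.9.
Payoff = $13407.5 − $10000.9 = $3406.6.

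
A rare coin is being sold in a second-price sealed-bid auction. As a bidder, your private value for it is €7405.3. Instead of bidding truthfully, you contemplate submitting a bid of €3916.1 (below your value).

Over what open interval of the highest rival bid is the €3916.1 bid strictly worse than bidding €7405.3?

If the competing bid is below €3916.1, both bids win at the same price — no difference.
If it is above €7405.3, both bids lose — no difference.
If it lies strictly between €3916.1 and €7405.3, bidding your value wins at a price below your value (positive payoff) while bidding €3916.1 loses (payoff 0).
So the deviation strictly hurts on the open interval (€3916.1, €7405.3).

(€3916.1, €7405.3)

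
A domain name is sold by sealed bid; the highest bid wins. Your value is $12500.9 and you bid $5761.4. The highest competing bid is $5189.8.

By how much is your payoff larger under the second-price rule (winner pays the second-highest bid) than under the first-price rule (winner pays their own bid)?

$571.6

You have the highest bid, so you win under either rule.
Second-price: pay $5189.8 → payoff $7311.1.
First-price: pay your own bid $5761.4 → payoff $6739.5.
Difference = $7311.1 − ($6739.5) = $571.6.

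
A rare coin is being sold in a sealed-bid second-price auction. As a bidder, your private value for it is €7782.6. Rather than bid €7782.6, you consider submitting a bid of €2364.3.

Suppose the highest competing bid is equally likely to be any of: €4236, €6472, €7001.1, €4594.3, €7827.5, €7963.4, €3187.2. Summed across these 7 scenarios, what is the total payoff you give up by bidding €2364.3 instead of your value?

The deviation costs you only when the competing bid falls strictly between €2364.3 and €7782.6; elsewhere both bids give the same outcome.
€4236: truthful payoff €3546.6, deviation payoff €0 → loss €3546.6.
€6472: truthful payoff €1310.6, deviation payoff €0 → loss €1310.6.
€7001.1: truthful payoff €781.5, deviation payoff €0 → loss €781.5.
€4594.3: truthful payoff €3188.3, deviation payoff €0 → loss €3188.3.
€7827.5: outcomes coincide → loss €0.
€7963.4: outcomes coincide → loss €0.
€3187.2: truthful payoff €4595.4, deviation payoff €0 → loss €4595.4.
Total loss = €3546.6 + €1310.6 + €781.5 + €3188.3 + €4595.4 = €13422.4.

€13422.4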